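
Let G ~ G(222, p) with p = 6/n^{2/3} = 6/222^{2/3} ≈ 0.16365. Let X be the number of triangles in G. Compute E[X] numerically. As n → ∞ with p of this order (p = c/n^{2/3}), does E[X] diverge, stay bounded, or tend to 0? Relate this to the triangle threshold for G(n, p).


Number of potential triangles: C(222, 3) = 1798940.
Each occurs with probability p³ ≈ (0.16365)³ ≈ 4.3827611e-03.
By linearity: E[X] = C(222, 3)·p³ ≈ 1798940 · 4.3827611e-03 ≈ 7884.32432.
Since α = 2/3 < 1, p = c/n^{2/3} ≫ 1/n is above the triangle threshold p ~ 1/n. Asymptotically E[X] ~ (c³/6)·n^{3(1−α)} = (6³/6)·n^{1} → ∞; triangles are abundant w.h.p.

E[X] ≈ 7884.32432; in regime p = Θ(1/n^{2/3}) E[X] diverges (above the triangle threshold p ~ 1/n).


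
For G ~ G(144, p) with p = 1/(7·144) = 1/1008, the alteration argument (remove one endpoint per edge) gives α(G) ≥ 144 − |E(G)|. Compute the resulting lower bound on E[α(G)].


E[|E(G)|] = C(144, 2)·p = 10296 · (1/1008) = 143/14.
E[α(G)] ≥ n − E[|E(G)|] = 144 − 143/14 = 1873/14.
Numerically: ≈ 133.78571.
(This is only a lower bound; the true E[α(G)] may be larger.)

E[α(G)] ≥ 1873/14 ≈ 133.78571.


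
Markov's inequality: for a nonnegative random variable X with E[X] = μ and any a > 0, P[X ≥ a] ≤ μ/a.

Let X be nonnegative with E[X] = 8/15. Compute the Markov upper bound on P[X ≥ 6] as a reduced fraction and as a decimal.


μ = E[X] = 8/15, a = 6.
Markov: P[X ≥ 6] ≤ μ/a = (8/15)/6 = 4/45.
Numerically: ≈ 0.0889.
(Since a = 6 > μ = 0.5333, the bound 4/45 is < 1 and informative.)

P[X ≥ 6] ≤ 4/45 ≈ 0.0889.


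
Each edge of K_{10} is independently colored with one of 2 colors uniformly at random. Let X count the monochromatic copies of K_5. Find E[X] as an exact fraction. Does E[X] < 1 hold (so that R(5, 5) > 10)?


E[X] = C(10, 5) · 2^{1 − 10} = 252 · 2^{−9} = 252/512.
As a reduced fraction: E[X] = 63/128 ≈ 0.492188.
Is E[X] < 1? YES.
Since E[X] < 1, there exists a 2-coloring of K_{10} with no monochromatic K_5; hence R(5, 5) > 10.

E[X] = 63/128 ≈ 0.492188; E[X] < 1, so R(5, 5) > 10.


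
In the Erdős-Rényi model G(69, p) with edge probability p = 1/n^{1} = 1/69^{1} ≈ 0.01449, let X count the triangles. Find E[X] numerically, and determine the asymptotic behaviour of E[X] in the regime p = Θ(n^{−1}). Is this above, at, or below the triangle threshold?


Number of potential triangles: C(69, 3) = 52394.
Each occurs with probability p³ ≈ (0.01449)³ ≈ 3.044057e-06.
By linearity: E[X] = C(69, 3)·p³ ≈ 52394 · 3.044057e-06 ≈ 0.1595.
Here α = 1, so p = 1/n is exactly at the triangle threshold p ~ 1/n. Asymptotically E[X] → c³/6 = 1³/6 = 1/6 ≈ 0.1667, a bounded constant. In this regime the triangle count is asymptotically Poisson(c³/6).

E[X] ≈ 0.1595; in regime p = Θ(1/n^{1}) E[X] stays bounded (at the triangle threshold p ~ 1/n).


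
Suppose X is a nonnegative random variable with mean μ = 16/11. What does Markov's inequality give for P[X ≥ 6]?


μ = E[X] = 16/11, a = 6.
Markov: P[X ≥ 6] ≤ μ/a = (16/11)/6 = 8/33.
Numerically: ≈ 0.24242.
(Since a = 6 > μ = 1.45455, the bound 8/33 is < 1 and informative.)

P[X ≥ 6] ≤ 8/33 ≈ 0.24242.


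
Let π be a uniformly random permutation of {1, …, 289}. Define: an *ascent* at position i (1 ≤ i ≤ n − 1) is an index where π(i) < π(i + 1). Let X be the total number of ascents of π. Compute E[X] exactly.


Write X = Σ X_I over i = 1, …, 288, with X_I the indicator of one ascent.
There are 288 indicators.
For each fixed i, the pair (π(i), π(i+1)) is a uniformly random ordered pair of distinct values from {1, …, 289}; by symmetry P[π(i) < π(i+1)] = 1/2.
By linearity: E[X] = 288 · (1/2) = (289 − 1) · (1/2) = 144 ≈ 144.000000.

E[X] = 144 = 144.000000.


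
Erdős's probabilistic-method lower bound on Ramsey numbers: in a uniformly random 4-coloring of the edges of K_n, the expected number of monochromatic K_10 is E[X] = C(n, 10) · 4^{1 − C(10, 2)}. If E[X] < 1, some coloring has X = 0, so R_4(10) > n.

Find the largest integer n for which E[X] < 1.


We need C(n, 10) · 4^{1 − 45} < 1, i.e. C(n, 10) < 4^{45 − 1} = 309485009821345068724781056.
Check values of n near the boundary:
  n = 2017: C(2017, 10) = 300324964434452596180990448; 300324964434452596180990448 < 309485009821345068724781056? YES
  n = 2018: C(2018, 10) = 301820606687612220663963508; 301820606687612220663963508 < 309485009821345068724781056? YES
  n = 2019: C(2019, 10) = 303322949179835278009229628; 303322949179835278009229628 < 309485009821345068724781056? YES
  n = 2020: C(2020, 10) = 304832018578739931133653656; 304832018578739931133653656 < 309485009821345068724781056? YES
  n = 2021: C(2021, 10) = 306347841644770462864800616; 306347841644770462864800616 < 309485009821345068724781056? YES
  n = 2022: C(2022, 10) = 307870445231474093395937796; 307870445231474093395937796 < 309485009821345068724781056? YES
  n = 2023: C(2023, 10) = 309399856285778485315440716; 309399856285778485315440716 < 309485009821345068724781056? YES
  n = 2024: C(2024, 10) = 310936101848269937576192656; 310936101848269937576192656 < 309485009821345068724781056? NO
  n = 2025: C(2025, 10) = 312479209053472269772600560; 312479209053472269772600560 < 309485009821345068724781056? NO
  n = 2026: C(2026, 10) = 314029205130126398094885285; 314029205130126398094885285 < 309485009821345068724781056? NO
The largest n with C(n, 10) < 309485009821345068724781056 is n = 2023 (where E[X] = 77349964071444621328860179/77371252455336267181195264 ≈ 1.000). Hence R_4(10) > 2023, i.e. R_4(10) ≥ 2024.

Largest n = 2023; hence R_4(10) > 2023.


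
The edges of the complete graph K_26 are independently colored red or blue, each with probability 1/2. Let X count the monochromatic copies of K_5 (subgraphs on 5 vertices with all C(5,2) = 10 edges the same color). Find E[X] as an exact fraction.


Let X = Σ_S X_S over the C(26, 5) = 65780 subsets S of size 5, where X_S = 1 if the K_5 on S is monochromatic.
For a fixed S, the K_5 on S has C(5, 2) = 10 edges. P[all 10 edges red] = (1/2)^10, and likewise for blue, so P[monochromatic] = 2·(1/2)^10 = 2^{1 − 10} = 1/512.
By linearity of expectation: E[X] = C(26, 5) · 2^{1 − 10} = 65780 · 1/512 = 16445/128.
Numerically: E[X] ≈ 128.477.

E[X] = C(26,5)·2^(1−C(5,2)) = 16445/128 ≈ 128.477.


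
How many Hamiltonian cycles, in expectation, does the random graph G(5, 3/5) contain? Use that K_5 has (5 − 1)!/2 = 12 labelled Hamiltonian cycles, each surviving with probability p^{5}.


K_5 has (5 − 1)!/2 = 12 labelled Hamiltonian cycles.
For each such Hamiltonian cycle H, let X_H = 1 if all 5 edges of H are present in G. Then P[X_H = 1] = p^{5} = (3/5)^{5} = 243/3125.
By linearity of expectation: E[X] = Σ_H E[X_H] = 12 · p^{5} = 12 · 243/3125 = 2916/3125.
Numerically: E[X] ≈ 0.93312.

E[X] = 12 · (3/5)^{5} = 2916/3125 ≈ 0.93312.


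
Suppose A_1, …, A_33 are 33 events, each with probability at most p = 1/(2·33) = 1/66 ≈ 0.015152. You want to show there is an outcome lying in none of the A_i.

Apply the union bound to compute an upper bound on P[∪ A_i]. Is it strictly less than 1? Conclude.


Union bound: P[∪_{i=1}^{33} A_i] ≤ Σ_i P[A_i] ≤ 33·p = 33·(1/66) = 1/2.
Numerically: 1/2 ≈ 0.500000.
Is 1/2 < 1? YES.
Since P[∪ A_i] ≤ 1/2 < 1, the complement has P[∩ A_i^c] ≥ 1 − 1/2 = 1/2 > 0, so some outcome avoids every A_i.

33·p = 1/2 ≈ 0.500000; existence CERTIFIED by the union bound.


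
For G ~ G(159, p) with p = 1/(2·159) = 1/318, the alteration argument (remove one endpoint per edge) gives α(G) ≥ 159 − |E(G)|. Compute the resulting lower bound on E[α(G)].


E[|E(G)|] = C(159, 2)·p = 12561 · (1/318) = 79/2.
E[α(G)] ≥ n − E[|E(G)|] = 159 − 79/2 = 239/2.
Numerically: ≈ 119.500000.
(This is only a lower bound; the true E[α(G)] may be larger.)

E[α(G)] ≥ 239/2 ≈ 119.500000.


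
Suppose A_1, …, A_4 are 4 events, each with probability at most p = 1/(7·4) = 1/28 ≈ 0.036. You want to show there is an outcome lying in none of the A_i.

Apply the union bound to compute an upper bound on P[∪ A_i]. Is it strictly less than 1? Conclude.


Union bound: P[∪_{i=1}^{4} A_i] ≤ Σ_i P[A_i] ≤ 4·p = 4·(1/28) = 1/7.
Numerically: 1/7 ≈ 0.143.
Is 1/7 < 1? YES.
Since P[∪ A_i] ≤ 1/7 < 1, the complement has P[∩ A_i^c] ≥ 1 − 1/7 = 6/7 > 0, so some outcome avoids every A_i.

4·p = 1/7 ≈ 0.143; existence CERTIFIED by the union bound.


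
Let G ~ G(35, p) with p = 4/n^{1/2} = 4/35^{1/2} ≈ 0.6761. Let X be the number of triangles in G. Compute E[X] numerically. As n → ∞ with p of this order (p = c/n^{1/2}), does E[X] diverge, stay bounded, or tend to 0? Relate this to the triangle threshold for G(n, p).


Number of potential triangles: C(35, 3) = 6545.
Each occurs with probability p³ ≈ (0.6761)³ ≈ 3.090850e-01.
By linearity: E[X] = C(35, 3)·p³ ≈ 6545 · 3.090850e-01 ≈ 2022.9612.
Since α = 1/2 < 1, p = c/n^{1/2} ≫ 1/n is above the triangle threshold p ~ 1/n. Asymptotically E[X] ~ (c³/6)·n^{3(1−α)} = (4³/6)·n^{1.5} → ∞; triangles are abundant w.h.p.

E[X] ≈ 2022.9612; in regime p = Θ(1/n^{1/2}) E[X] diverges (above the triangle threshold p ~ 1/n).


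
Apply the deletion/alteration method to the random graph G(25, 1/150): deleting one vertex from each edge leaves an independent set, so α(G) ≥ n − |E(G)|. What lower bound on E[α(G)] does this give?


E[|E(G)|] = C(25, 2)·p = 300 · (1/150) = 2.
E[α(G)] ≥ n − E[|E(G)|] = 25 − 2 = 23.
Numerically: ≈ 23.0000.
(This is only a lower bound; the true E[α(G)] may be larger.)

E[α(G)] ≥ 23 ≈ 23.0000.


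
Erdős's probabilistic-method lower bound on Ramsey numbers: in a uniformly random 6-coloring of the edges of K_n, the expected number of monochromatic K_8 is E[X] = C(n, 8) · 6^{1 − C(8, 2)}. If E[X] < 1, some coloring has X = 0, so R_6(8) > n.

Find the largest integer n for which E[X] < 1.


We need C(n, 8) · 6^{1 − 28} < 1, i.e. C(n, 8) < 6^{28 − 1} = 1023490369077469249536.
Check values of n near the boundary:
  n = 1593: C(1593, 8) = 1010555394551193970323; 1010555394551193970323 < 1023490369077469249536? YES
  n = 1594: C(1594, 8) = 1015652773590544255167; 1015652773590544255167 < 1023490369077469249536? YES
  n = 1595: C(1595, 8) = 1020772636343363633895; 1020772636343363633895 < 1023490369077469249536? YES
  n = 1596: C(1596, 8) = 1025915067760710553965; 1025915067760710553965 < 1023490369077469249536? NO
  n = 1597: C(1597, 8) = 1031080153060953275445; 1031080153060953275445 < 1023490369077469249536? NO
  n = 1598: C(1598, 8) = 1036267977730442348529; 1036267977730442348529 < 1023490369077469249536? NO
The largest n with C(n, 8) < 1023490369077469249536 is n = 1595 (where E[X] = 113419181815929292655/113721152119718805504 ≈ 0.997345). Hence R_6(8) > 1595, i.e. R_6(8) ≥ 1596.

Largest n = 1595; hence R_6(8) > 1595.


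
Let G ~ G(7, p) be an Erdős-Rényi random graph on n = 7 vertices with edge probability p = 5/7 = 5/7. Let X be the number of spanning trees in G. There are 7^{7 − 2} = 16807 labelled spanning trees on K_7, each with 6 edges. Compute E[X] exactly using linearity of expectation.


K_7 has 7^{7 − 2} = 16807 labelled spanning trees.
For each such spanning tree H, let X_H = 1 if all 6 edges of H are present in G. Then P[X_H = 1] = p^{6} = (5/7)^{6} = 15625/117649.
By linearity of expectation: E[X] = Σ_H E[X_H] = 16807 · p^{6} = 16807 · 15625/117649 = 15625/7.
Numerically: E[X] ≈ 2232.14.

E[X] = 16807 · (5/7)^{6} = 15625/7 ≈ 2232.14.


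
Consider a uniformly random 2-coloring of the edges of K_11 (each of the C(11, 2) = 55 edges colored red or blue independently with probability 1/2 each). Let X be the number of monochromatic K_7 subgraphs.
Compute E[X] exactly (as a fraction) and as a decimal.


Let X = Σ_S X_S over the C(11, 7) = 330 subsets S of size 7, where X_S = 1 if the K_7 on S is monochromatic.
For a fixed S, the K_7 on S has C(7, 2) = 21 edges. P[all 21 edges red] = (1/2)^21, and likewise for blue, so P[monochromatic] = 2·(1/2)^21 = 2^{1 − 21} = 1/1048576.
By linearity of expectation: E[X] = C(11, 7) · 2^{1 − 21} = 330 · 1/1048576 = 165/524288.
Numerically: E[X] ≈ 0.0003.

E[X] = C(11,7)·2^(1−C(7,2)) = 165/524288 ≈ 0.0003.


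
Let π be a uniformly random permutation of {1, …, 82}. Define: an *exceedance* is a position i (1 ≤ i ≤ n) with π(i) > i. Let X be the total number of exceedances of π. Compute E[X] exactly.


Write X = Σ_{i=1}^{82} X_i, where X_i = 1_{π(i) > i}.
For each fixed i, π(i) is uniform over {1, …, 82} (marginal of a uniform permutation), so P[π(i) > i] = (n − i)/n. Summing: Σ_{i=1}^{82} (n − i)/n = (0 + 1 + … + 81)/82 = 82(82 − 1)/(2·82) = (82 − 1)/2.
Hence E[X] = Σ_{i=1}^{82} (82 − i)/82 = 81/2 ≈ 40.500000.

E[X] = 81/2 = 40.500000.


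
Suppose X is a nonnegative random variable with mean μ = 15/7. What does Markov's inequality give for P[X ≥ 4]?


μ = E[X] = 15/7, a = 4.
Markov: P[X ≥ 4] ≤ μ/a = (15/7)/4 = 15/28.
Numerically: ≈ 0.535714.
(Since a = 4 > μ = 2.142857, the bound 15/28 is < 1 and informative.)

P[X ≥ 4] ≤ 15/28 ≈ 0.535714.


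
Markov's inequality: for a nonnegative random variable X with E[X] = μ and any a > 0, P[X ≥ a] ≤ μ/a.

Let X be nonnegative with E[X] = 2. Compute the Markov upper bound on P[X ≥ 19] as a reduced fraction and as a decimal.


μ = E[X] = 2, a = 19.
Markov: P[X ≥ 19] ≤ μ/a = (2)/19 = 2/19.
Numerically: ≈ 0.105263.
(Since a = 19 > μ = 2.000000, the bound 2/19 is < 1 and informative.)

P[X ≥ 19] ≤ 2/19 ≈ 0.105263.


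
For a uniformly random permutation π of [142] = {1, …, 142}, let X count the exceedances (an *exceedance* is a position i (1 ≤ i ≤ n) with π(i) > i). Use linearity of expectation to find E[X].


Write X = Σ_{i=1}^{142} X_i, where X_i = 1_{π(i) > i}.
For each fixed i, π(i) is uniform over {1, …, 142} (marginal of a uniform permutation), so P[π(i) > i] = (n − i)/n. Summing: Σ_{i=1}^{142} (n − i)/n = (0 + 1 + … + 141)/142 = 142(142 − 1)/(2·142) = (142 − 1)/2.
Hence E[X] = Σ_{i=1}^{142} (142 − i)/142 = 141/2 ≈ 70.500.

E[X] = 141/2 = 70.500.


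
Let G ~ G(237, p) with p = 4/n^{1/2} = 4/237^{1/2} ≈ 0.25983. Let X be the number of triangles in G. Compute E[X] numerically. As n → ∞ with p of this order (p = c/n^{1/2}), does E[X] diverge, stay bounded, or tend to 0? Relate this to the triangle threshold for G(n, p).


Number of potential triangles: C(237, 3) = 2190670.
Each occurs with probability p³ ≈ (0.25983)³ ≈ 1.7541125e-02.
By linearity: E[X] = C(237, 3)·p³ ≈ 2190670 · 1.7541125e-02 ≈ 38426.81733.
Since α = 1/2 < 1, p = c/n^{1/2} ≫ 1/n is above the triangle threshold p ~ 1/n. Asymptotically E[X] ~ (c³/6)·n^{3(1−α)} = (4³/6)·n^{1.5} → ∞; triangles are abundant w.h.p.

E[X] ≈ 38426.81733; in regime p = Θ(1/n^{1/2}) E[X] diverges (above the triangle threshold p ~ 1/n).


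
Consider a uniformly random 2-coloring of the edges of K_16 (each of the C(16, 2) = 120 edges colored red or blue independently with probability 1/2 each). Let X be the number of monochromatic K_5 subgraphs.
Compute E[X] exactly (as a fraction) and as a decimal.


Let X = Σ_S X_S over the C(16, 5) = 4368 subsets S of size 5, where X_S = 1 if the K_5 on S is monochromatic.
For a fixed S, the K_5 on S has C(5, 2) = 10 edges. P[all 10 edges red] = (1/2)^10, and likewise for blue, so P[monochromatic] = 2·(1/2)^10 = 2^{1 − 10} = 1/512.
By linearity: E[X] = C(16, 5) · 2^{1 − 10} = 4368 · 1/512 = 273/32.
Numerically: E[X] ≈ 8.531.

E[X] = C(16,5)·2^(1−C(5,2)) = 273/32 ≈ 8.531.


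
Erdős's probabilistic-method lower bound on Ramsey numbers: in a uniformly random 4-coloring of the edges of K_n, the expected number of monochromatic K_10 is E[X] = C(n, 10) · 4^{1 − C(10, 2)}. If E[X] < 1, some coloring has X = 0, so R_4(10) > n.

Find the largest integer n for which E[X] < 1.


We need C(n, 10) · 4^{1 − 45} < 1, i.e. C(n, 10) < 4^{45 − 1} = 309485009821345068724781056.
Check values of n near the boundary:
  n = 2022: C(2022, 10) = 307870445231474093395937796; 307870445231474093395937796 < 309485009821345068724781056? YES
  n = 2023: C(2023, 10) = 309399856285778485315440716; 309399856285778485315440716 < 309485009821345068724781056? YES
  n = 2024: C(2024, 10) = 310936101848269937576192656; 310936101848269937576192656 < 309485009821345068724781056? NO
The largest n with C(n, 10) < 309485009821345068724781056 is n = 2023 (where E[X] = 77349964071444621328860179/77371252455336267181195264 ≈ 0.9997). Hence R_4(10) > 2023, i.e. R_4(10) ≥ 2024.

Largest n = 2023; hence R_4(10) > 2023.


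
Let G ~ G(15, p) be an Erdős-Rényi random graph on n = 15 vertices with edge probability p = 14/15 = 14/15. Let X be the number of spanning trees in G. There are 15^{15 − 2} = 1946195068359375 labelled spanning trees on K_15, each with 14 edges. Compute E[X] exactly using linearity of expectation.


K_15 has 15^{15 − 2} = 1946195068359375 labelled spanning trees.
For each such spanning tree H, let X_H = 1 if all 14 edges of H are present in G. Then P[X_H = 1] = p^{14} = (14/15)^{14} = 11112006825558016/29192926025390625.
By linearity: E[X] = Σ_H E[X_H] = 1946195068359375 · p^{14} = 1946195068359375 · 11112006825558016/29192926025390625 = 11112006825558016/15.
Numerically: E[X] ≈ 7.408e+14.

E[X] = 1946195068359375 · (14/15)^{14} = 11112006825558016/15 ≈ 7.408e+14.


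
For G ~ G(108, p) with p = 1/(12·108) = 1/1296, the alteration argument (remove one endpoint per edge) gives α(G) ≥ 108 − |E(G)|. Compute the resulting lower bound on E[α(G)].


E[|E(G)|] = C(108, 2)·p = 5778 · (1/1296) = 107/24.
E[α(G)] ≥ n − E[|E(G)|] = 108 − 107/24 = 2485/24.
Numerically: ≈ 103.5417.
(This is only a lower bound; the true E[α(G)] may be larger.)

E[α(G)] ≥ 2485/24 ≈ 103.5417.


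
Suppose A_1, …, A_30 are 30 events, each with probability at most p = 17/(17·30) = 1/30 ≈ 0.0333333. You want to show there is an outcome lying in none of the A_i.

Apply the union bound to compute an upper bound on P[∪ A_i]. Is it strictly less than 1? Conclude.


Union bound: P[∪_{i=1}^{30} A_i] ≤ Σ_i P[A_i] ≤ 30·p = 30·(1/30) = 1.
Numerically: 1 ≈ 1.0000000.
Is 1 < 1? NO.
Since the bound 1 is ≥ 1, the union bound is uninformative here; it does NOT by itself certify existence.

30·p = 1 ≈ 1.0000000; existence NOT certified by the union bound.


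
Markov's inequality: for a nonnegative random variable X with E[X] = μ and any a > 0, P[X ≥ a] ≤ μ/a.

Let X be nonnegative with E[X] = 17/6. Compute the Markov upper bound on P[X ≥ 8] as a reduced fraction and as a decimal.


μ = E[X] = 17/6, a = 8.
Markov: P[X ≥ 8] ≤ μ/a = (17/6)/8 = 17/48.
Numerically: ≈ 0.3542.
(Since a = 8 > μ = 2.8333, the bound 17/48 is < 1 and informative.)

P[X ≥ 8] ≤ 17/48 ≈ 0.3542.


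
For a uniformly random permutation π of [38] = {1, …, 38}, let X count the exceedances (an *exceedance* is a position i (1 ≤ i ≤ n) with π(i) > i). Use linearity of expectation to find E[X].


Write X = Σ_{i=1}^{38} X_i, where X_i = 1_{π(i) > i}.
For each fixed i, π(i) is uniform over {1, …, 38} (marginal of a uniform permutation), so P[π(i) > i] = (n − i)/n. Summing: Σ_{i=1}^{38} (n − i)/n = (0 + 1 + … + 37)/38 = 38(38 − 1)/(2·38) = (38 − 1)/2.
Hence E[X] = Σ_{i=1}^{38} (38 − i)/38 = 37/2 ≈ 18.50000.

E[X] = 37/2 = 18.50000.


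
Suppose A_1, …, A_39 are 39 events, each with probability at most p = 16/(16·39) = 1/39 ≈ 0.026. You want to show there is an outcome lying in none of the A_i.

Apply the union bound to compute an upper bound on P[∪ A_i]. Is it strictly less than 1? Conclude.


Union bound: P[∪_{i=1}^{39} A_i] ≤ Σ_i P[A_i] ≤ 39·p = 39·(1/39) = 1.
Numerically: 1 ≈ 1.000.
Is 1 < 1? NO.
Since the bound 1 is ≥ 1, the union bound is uninformative here; it does NOT by itself certify existence.

39·p = 1 ≈ 1.000; existence NOT certified by the union bound.


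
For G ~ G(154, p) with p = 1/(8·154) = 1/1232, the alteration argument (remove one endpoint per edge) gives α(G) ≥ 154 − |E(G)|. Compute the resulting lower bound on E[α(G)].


E[|E(G)|] = C(154, 2)·p = 11781 · (1/1232) = 153/16.
E[α(G)] ≥ n − E[|E(G)|] = 154 − 153/16 = 2311/16.
Numerically: ≈ 144.43750.
(This is only a lower bound; the true E[α(G)] may be larger.)

E[α(G)] ≥ 2311/16 ≈ 144.43750.


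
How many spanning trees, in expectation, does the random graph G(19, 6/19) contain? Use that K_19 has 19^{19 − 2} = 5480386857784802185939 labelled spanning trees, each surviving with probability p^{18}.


K_19 has 19^{19 − 2} = 5480386857784802185939 labelled spanning trees.
For each such spanning tree H, let X_H = 1 if all 18 edges of H are present in G. Then P[X_H = 1] = p^{18} = (6/19)^{18} = 101559956668416/104127350297911241532841.
Summing the indicators: E[X] = Σ_H E[X_H] = 5480386857784802185939 · p^{18} = 5480386857784802185939 · 101559956668416/104127350297911241532841 = 101559956668416/19.
Numerically: E[X] ≈ 5.345e+12.

E[X] = 5480386857784802185939 · (6/19)^{18} = 101559956668416/19 ≈ 5.345e+12.


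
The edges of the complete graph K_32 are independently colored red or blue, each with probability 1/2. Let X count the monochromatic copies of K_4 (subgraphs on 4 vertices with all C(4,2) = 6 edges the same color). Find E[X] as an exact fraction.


Let X = Σ_S X_S over the C(32, 4) = 35960 subsets S of size 4, where X_S = 1 if the K_4 on S is monochromatic.
For a fixed S, the K_4 on S has C(4, 2) = 6 edges. P[all 6 edges red] = (1/2)^6, and likewise for blue, so P[monochromatic] = 2·(1/2)^6 = 2^{1 − 6} = 1/32.
Summing: E[X] = C(32, 4) · 2^{1 − 6} = 35960 · 1/32 = 4495/4.
Numerically: E[X] ≈ 1123.750.

E[X] = C(32,4)·2^(1−C(4,2)) = 4495/4 ≈ 1123.750.


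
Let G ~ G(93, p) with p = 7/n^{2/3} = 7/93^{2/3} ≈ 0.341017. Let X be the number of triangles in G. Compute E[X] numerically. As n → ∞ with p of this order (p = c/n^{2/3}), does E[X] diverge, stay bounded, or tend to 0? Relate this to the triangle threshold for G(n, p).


Number of potential triangles: C(93, 3) = 129766.
Each occurs with probability p³ ≈ (0.341017)³ ≈ 3.96577639e-02.
By linearity: E[X] = C(93, 3)·p³ ≈ 129766 · 3.96577639e-02 ≈ 5146.229391.
Since α = 2/3 < 1, p = c/n^{2/3} ≫ 1/n is above the triangle threshold p ~ 1/n. Asymptotically E[X] ~ (c³/6)·n^{3(1−α)} = (7³/6)·n^{1} → ∞; triangles are abundant w.h.p.

E[X] ≈ 5146.229391; in regime p = Θ(1/n^{2/3}) E[X] diverges (above the triangle threshold p ~ 1/n).


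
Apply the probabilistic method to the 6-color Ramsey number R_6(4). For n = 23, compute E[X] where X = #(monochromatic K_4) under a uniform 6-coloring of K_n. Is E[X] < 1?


E[X] = C(23, 4) · 6^{1 − 6} = 8855 · 6^{−5} = 8855/7776.
As a reduced fraction: E[X] = 8855/7776 ≈ 1.138760.
Is E[X] < 1? NO.
Since E[X] ≥ 1, the first-moment bound is inconclusive at n = 23; it does NOT by itself certify R_6(4) > 23.

E[X] = 8855/7776 ≈ 1.138760; E[X] ≥ 1; first-moment method inconclusive here.


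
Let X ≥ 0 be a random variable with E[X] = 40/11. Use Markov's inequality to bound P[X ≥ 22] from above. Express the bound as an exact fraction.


μ = E[X] = 40/11, a = 22.
Markov: P[X ≥ 22] ≤ μ/a = (40/11)/22 = 20/121.
Numerically: ≈ 0.16529.
(Since a = 22 > μ = 3.63636, the bound 20/121 is < 1 and informative.)

P[X ≥ 22] ≤ 20/121 ≈ 0.16529.


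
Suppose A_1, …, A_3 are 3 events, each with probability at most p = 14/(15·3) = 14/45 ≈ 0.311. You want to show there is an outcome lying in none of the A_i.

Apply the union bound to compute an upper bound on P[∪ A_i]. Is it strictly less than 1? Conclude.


Union bound: P[∪_{i=1}^{3} A_i] ≤ Σ_i P[A_i] ≤ 3·p = 3·(14/45) = 14/15.
Numerically: 14/15 ≈ 0.933.
Is 14/15 < 1? YES.
Since P[∪ A_i] ≤ 14/15 < 1, the complement has P[∩ A_i^c] ≥ 1 − 14/15 = 1/15 > 0, so some outcome avoids every A_i.

3·p = 14/15 ≈ 0.933; existence CERTIFIED by the union bound.


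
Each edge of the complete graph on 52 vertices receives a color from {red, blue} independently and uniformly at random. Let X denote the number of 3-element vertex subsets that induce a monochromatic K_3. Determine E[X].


Let X = Σ_S X_S over the C(52, 3) = 22100 subsets S of size 3, where X_S = 1 if the K_3 on S is monochromatic.
For a fixed S, the K_3 on S has C(3, 2) = 3 edges. P[all 3 edges red] = (1/2)^3, and likewise for blue, so P[monochromatic] = 2·(1/2)^3 = 2^{1 − 3} = 1/4.
By linearity: E[X] = C(52, 3) · 2^{1 − 3} = 22100 · 1/4 = 5525.
Numerically: E[X] ≈ 5525.000.

E[X] = C(52,3)·2^(1−C(3,2)) = 5525 ≈ 5525.000.


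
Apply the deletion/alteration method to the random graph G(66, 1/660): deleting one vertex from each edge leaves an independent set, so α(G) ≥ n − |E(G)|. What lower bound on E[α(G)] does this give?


E[|E(G)|] = C(66, 2)·p = 2145 · (1/660) = 13/4.
E[α(G)] ≥ n − E[|E(G)|] = 66 − 13/4 = 251/4.
Numerically: ≈ 62.750000.
(This is only a lower bound; the true E[α(G)] may be larger.)

E[α(G)] ≥ 251/4 ≈ 62.750000.


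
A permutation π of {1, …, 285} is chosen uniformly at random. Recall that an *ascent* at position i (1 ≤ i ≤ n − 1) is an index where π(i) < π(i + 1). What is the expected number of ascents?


Write X = Σ X_I over i = 1, …, 284, with X_I the indicator of one ascent.
There are 284 indicators.
For each fixed i, the pair (π(i), π(i+1)) is a uniformly random ordered pair of distinct values from {1, …, 285}; by symmetry P[π(i) < π(i+1)] = 1/2.
By linearity: E[X] = 284 · (1/2) = (285 − 1) · (1/2) = 142 ≈ 142.000000.

E[X] = 142 = 142.000000.


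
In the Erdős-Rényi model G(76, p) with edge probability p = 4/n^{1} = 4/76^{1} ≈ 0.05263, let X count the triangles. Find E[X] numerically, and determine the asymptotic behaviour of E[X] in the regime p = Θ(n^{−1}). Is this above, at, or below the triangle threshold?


Number of potential triangles: C(76, 3) = 70300.
Each occurs with probability p³ ≈ (0.05263)³ ≈ 1.457938e-04.
By linearity: E[X] = C(76, 3)·p³ ≈ 70300 · 1.457938e-04 ≈ 10.2493.
Here α = 1, so p = 4/n is exactly at the triangle threshold p ~ 1/n. Asymptotically E[X] → c³/6 = 4³/6 = 32/3 ≈ 10.6667, a bounded constant. In this regime the triangle count is asymptotically Poisson(c³/6).

E[X] ≈ 10.2493; in regime p = Θ(1/n^{1}) E[X] stays bounded (at the triangle threshold p ~ 1/n).


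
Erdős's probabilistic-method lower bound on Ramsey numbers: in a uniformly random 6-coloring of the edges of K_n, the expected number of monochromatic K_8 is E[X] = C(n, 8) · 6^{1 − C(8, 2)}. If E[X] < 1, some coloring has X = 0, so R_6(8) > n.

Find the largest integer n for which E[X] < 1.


We need C(n, 8) · 6^{1 − 28} < 1, i.e. C(n, 8) < 6^{28 − 1} = 1023490369077469249536.
Check values of n near the boundary:
  n = 1594: C(1594, 8) = 1015652773590544255167; 1015652773590544255167 < 1023490369077469249536? YES
  n = 1595: C(1595, 8) = 1020772636343363633895; 1020772636343363633895 < 1023490369077469249536? YES
  n = 1596: C(1596, 8) = 1025915067760710553965; 1025915067760710553965 < 1023490369077469249536? NO
  n = 1597: C(1597, 8) = 1031080153060953275445; 1031080153060953275445 < 1023490369077469249536? NO
  n = 1598: C(1598, 8) = 1036267977730442348529; 1036267977730442348529 < 1023490369077469249536? NO
The largest n with C(n, 8) < 1023490369077469249536 is n = 1595 (where E[X] = 113419181815929292655/113721152119718805504 ≈ 0.99734). Hence R_6(8) > 1595, i.e. R_6(8) ≥ 1596.

Largest n = 1595; hence R_6(8) > 1595.


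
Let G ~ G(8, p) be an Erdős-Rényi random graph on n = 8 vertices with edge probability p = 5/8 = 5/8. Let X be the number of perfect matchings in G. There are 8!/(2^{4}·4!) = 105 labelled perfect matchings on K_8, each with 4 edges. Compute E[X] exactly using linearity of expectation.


K_8 has 8!/(2^{4}·4!) = 105 labelled perfect matchings.
For each such perfect matching H, let X_H = 1 if all 4 edges of H are present in G. Then P[X_H = 1] = p^{4} = (5/8)^{4} = 625/4096.
Summing the indicators: E[X] = Σ_H E[X_H] = 105 · p^{4} = 105 · 625/4096 = 65625/4096.
Numerically: E[X] ≈ 16.022.

E[X] = 105 · (5/8)^{4} = 65625/4096 ≈ 16.022.


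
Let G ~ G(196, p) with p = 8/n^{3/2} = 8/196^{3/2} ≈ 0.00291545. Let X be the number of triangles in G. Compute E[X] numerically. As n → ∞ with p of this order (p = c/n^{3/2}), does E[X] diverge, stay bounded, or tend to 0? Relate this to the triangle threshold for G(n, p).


Number of potential triangles: C(196, 3) = 1235780.
Each occurs with probability p³ ≈ (0.00291545)³ ≈ 2.47809322e-08.
By linearity: E[X] = C(196, 3)·p³ ≈ 1235780 · 2.47809322e-08 ≈ 0.030624.
Since α = 3/2 > 1, p = c/n^{3/2} = o(1/n) is below the triangle threshold p ~ 1/n. Asymptotically E[X] ~ (c³/6)·n^{3(1−α)} = (8³/6)·n^{-1.5} → 0, so by Markov's inequality G has no triangles w.h.p.

E[X] ≈ 0.030624; in regime p = Θ(1/n^{3/2}) E[X] tends to 0 (below the triangle threshold p ~ 1/n).


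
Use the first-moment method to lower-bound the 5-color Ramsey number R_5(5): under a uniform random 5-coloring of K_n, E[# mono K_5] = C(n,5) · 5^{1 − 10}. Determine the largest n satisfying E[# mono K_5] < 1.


We need C(n, 5) · 5^{1 − 10} < 1, i.e. C(n, 5) < 5^{10 − 1} = 1953125.
Check values of n near the boundary:
  n = 47: C(47, 5) = 1533939; 1533939 < 1953125? YES
  n = 48: C(48, 5) = 1712304; 1712304 < 1953125? YES
  n = 49: C(49, 5) = 1906884; 1906884 < 1953125? YES
  n = 50: C(50, 5) = 2118760; 2118760 < 1953125? NO
  n = 51: C(51, 5) = 2349060; 2349060 < 1953125? NO
  n = 52: C(52, 5) = 2598960; 2598960 < 1953125? NO
The largest n with C(n, 5) < 1953125 is n = 49 (where E[X] = 1906884/1953125 ≈ 0.9763). Hence R_5(5) > 49, i.e. R_5(5) ≥ 50.

Largest n = 49; hence R_5(5) > 49.


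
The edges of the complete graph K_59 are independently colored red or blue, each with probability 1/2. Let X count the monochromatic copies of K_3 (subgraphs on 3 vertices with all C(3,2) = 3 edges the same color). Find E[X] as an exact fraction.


Let X = Σ_S X_S over the C(59, 3) = 32509 subsets S of size 3, where X_S = 1 if the K_3 on S is monochromatic.
For a fixed S, the K_3 on S has C(3, 2) = 3 edges. P[all 3 edges red] = (1/2)^3, and likewise for blue, so P[monochromatic] = 2·(1/2)^3 = 2^{1 − 3} = 1/4.
Summing: E[X] = C(59, 3) · 2^{1 − 3} = 32509 · 1/4 = 32509/4.
Numerically: E[X] ≈ 8127.25000.

E[X] = C(59,3)·2^(1−C(3,2)) = 32509/4 ≈ 8127.25000.


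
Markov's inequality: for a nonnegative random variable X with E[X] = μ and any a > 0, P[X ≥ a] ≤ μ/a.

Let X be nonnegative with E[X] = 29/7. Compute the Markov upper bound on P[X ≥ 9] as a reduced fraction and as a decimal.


μ = E[X] = 29/7, a = 9.
Markov: P[X ≥ 9] ≤ μ/a = (29/7)/9 = 29/63.
Numerically: ≈ 0.4603.
(Since a = 9 > μ = 4.1429, the bound 29/63 is < 1 and informative.)

P[X ≥ 9] ≤ 29/63 ≈ 0.4603.


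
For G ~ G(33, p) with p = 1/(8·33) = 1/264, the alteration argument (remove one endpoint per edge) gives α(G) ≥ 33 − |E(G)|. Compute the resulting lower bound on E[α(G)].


E[|E(G)|] = C(33, 2)·p = 528 · (1/264) = 2.
E[α(G)] ≥ n − E[|E(G)|] = 33 − 2 = 31.
Numerically: ≈ 31.000000.
(This is only a lower bound; the true E[α(G)] may be larger.)

E[α(G)] ≥ 31 ≈ 31.000000.


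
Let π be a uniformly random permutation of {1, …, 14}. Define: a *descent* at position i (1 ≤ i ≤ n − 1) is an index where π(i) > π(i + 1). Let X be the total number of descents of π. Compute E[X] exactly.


Write X = Σ X_I over i = 1, …, 13, with X_I the indicator of one descent.
There are 13 indicators.
For each fixed i, the pair (π(i), π(i+1)) is a uniformly random ordered pair of distinct values from {1, …, 14}; by symmetry P[π(i) > π(i+1)] = 1/2.
By linearity: E[X] = 13 · (1/2) = (14 − 1) · (1/2) = 13/2 ≈ 6.50000.

E[X] = 13/2 = 6.50000.


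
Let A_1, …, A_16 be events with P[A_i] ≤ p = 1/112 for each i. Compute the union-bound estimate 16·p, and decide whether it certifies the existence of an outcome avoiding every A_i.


Union bound: P[∪_{i=1}^{16} A_i] ≤ Σ_i P[A_i] ≤ 16·p = 16·(1/112) = 1/7.
Numerically: 1/7 ≈ 0.142857.
Is 1/7 < 1? YES.
Since P[∪ A_i] ≤ 1/7 < 1, the complement has P[∩ A_i^c] ≥ 1 − 1/7 = 6/7 > 0, so some outcome avoids every A_i.

16·p = 1/7 ≈ 0.142857; existence CERTIFIED by the union bound.


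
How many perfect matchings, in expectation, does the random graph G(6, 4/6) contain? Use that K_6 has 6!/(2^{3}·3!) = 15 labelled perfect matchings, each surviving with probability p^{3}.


K_6 has 6!/(2^{3}·3!) = 15 labelled perfect matchings.
For each such perfect matching H, let X_H = 1 if all 3 edges of H are present in G. Then P[X_H = 1] = p^{3} = (2/3)^{3} = 8/27.
By linearity of expectation: E[X] = Σ_H E[X_H] = 15 · p^{3} = 15 · 8/27 = 40/9.
Numerically: E[X] ≈ 4.44.

E[X] = 15 · (2/3)^{3} = 40/9 ≈ 4.44.


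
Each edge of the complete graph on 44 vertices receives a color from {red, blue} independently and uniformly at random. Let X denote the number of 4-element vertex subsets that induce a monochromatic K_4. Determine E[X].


Let X = Σ_S X_S over the C(44, 4) = 135751 subsets S of size 4, where X_S = 1 if the K_4 on S is monochromatic.
For a fixed S, the K_4 on S has C(4, 2) = 6 edges. P[all 6 edges red] = (1/2)^6, and likewise for blue, so P[monochromatic] = 2·(1/2)^6 = 2^{1 − 6} = 1/32.
By linearity of expectation: E[X] = C(44, 4) · 2^{1 − 6} = 135751 · 1/32 = 135751/32.
Numerically: E[X] ≈ 4242.218750.

E[X] = C(44,4)·2^(1−C(4,2)) = 135751/32 ≈ 4242.218750.


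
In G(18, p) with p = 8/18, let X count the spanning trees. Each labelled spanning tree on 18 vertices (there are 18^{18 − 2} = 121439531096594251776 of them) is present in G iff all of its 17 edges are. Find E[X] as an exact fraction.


K_18 has 18^{18 − 2} = 121439531096594251776 labelled spanning trees.
For each such spanning tree H, let X_H = 1 if all 17 edges of H are present in G. Then P[X_H = 1] = p^{17} = (4/9)^{17} = 17179869184/16677181699666569.
Summing the indicators: E[X] = Σ_H E[X_H] = 121439531096594251776 · p^{17} = 121439531096594251776 · 17179869184/16677181699666569 = 1125899906842624/9.
Numerically: E[X] ≈ 1.25e+14.

E[X] = 121439531096594251776 · (4/9)^{17} = 1125899906842624/9 ≈ 1.25e+14.


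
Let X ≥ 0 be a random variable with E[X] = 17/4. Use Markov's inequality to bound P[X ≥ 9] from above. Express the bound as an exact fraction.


μ = E[X] = 17/4, a = 9.
Markov: P[X ≥ 9] ≤ μ/a = (17/4)/9 = 17/36.
Numerically: ≈ 0.472222.
(Since a = 9 > μ = 4.250000, the bound 17/36 is < 1 and informative.)

P[X ≥ 9] ≤ 17/36 ≈ 0.472222.


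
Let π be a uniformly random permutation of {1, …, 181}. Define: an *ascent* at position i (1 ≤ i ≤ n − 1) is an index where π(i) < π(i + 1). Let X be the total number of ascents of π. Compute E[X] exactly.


Write X = Σ X_I over i = 1, …, 180, with X_I the indicator of one ascent.
There are 180 indicators.
For each fixed i, the pair (π(i), π(i+1)) is a uniformly random ordered pair of distinct values from {1, …, 181}; by symmetry P[π(i) < π(i+1)] = 1/2.
By linearity: E[X] = 180 · (1/2) = (181 − 1) · (1/2) = 90 ≈ 90.000.

E[X] = 90 = 90.000.


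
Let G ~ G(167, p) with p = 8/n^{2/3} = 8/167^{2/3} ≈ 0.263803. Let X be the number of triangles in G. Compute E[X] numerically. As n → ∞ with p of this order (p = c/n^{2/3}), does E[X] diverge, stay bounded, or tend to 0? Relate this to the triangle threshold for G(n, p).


Number of potential triangles: C(167, 3) = 762355.
Each occurs with probability p³ ≈ (0.263803)³ ≈ 1.83584926e-02.
By linearity: E[X] = C(167, 3)·p³ ≈ 762355 · 1.83584926e-02 ≈ 13995.688623.
Since α = 2/3 < 1, p = c/n^{2/3} ≫ 1/n is above the triangle threshold p ~ 1/n. Asymptotically E[X] ~ (c³/6)·n^{3(1−α)} = (8³/6)·n^{1} → ∞; triangles are abundant w.h.p.

E[X] ≈ 13995.688623; in regime p = Θ(1/n^{2/3}) E[X] diverges (above the triangle threshold p ~ 1/n).


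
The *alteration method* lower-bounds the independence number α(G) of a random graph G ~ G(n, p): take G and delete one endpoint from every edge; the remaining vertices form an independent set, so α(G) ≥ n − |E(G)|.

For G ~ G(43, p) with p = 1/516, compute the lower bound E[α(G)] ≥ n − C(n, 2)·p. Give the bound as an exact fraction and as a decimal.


E[|E(G)|] = C(43, 2)·p = 903 · (1/516) = 7/4.
E[α(G)] ≥ n − E[|E(G)|] = 43 − 7/4 = 165/4.
Numerically: ≈ 41.250.
(This is only a lower bound; the true E[α(G)] may be larger.)

E[α(G)] ≥ 165/4 ≈ 41.250.


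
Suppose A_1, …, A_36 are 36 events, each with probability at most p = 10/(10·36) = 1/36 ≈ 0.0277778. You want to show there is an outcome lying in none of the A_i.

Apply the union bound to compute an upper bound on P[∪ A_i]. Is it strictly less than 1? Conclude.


Union bound: P[∪_{i=1}^{36} A_i] ≤ Σ_i P[A_i] ≤ 36·p = 36·(1/36) = 1.
Numerically: 1 ≈ 1.0000000.
Is 1 < 1? NO.
Since the bound 1 is ≥ 1, the union bound is uninformative here; it does NOT by itself certify existence.

36·p = 1 ≈ 1.0000000; existence NOT certified by the union bound.


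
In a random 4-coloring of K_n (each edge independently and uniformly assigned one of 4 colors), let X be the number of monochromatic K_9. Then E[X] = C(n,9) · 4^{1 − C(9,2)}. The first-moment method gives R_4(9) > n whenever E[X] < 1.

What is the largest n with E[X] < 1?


We need C(n, 9) · 4^{1 − 36} < 1, i.e. C(n, 9) < 4^{36 − 1} = 1180591620717411303424.
Check values of n near the boundary:
  n = 908: C(908, 9) = 1111058428637338083100; 1111058428637338083100 < 1180591620717411303424? YES
  n = 909: C(909, 9) = 1122169012923711463931; 1122169012923711463931 < 1180591620717411303424? YES
  n = 910: C(910, 9) = 1133378248346922788210; 1133378248346922788210 < 1180591620717411303424? YES
  n = 911: C(911, 9) = 1144686900492291197405; 1144686900492291197405 < 1180591620717411303424? YES
  n = 912: C(912, 9) = 1156095740032081475120; 1156095740032081475120 < 1180591620717411303424? YES
  n = 913: C(913, 9) = 1167605542753639808390; 1167605542753639808390 < 1180591620717411303424? YES
  n = 914: C(914, 9) = 1179217089587653905932; 1179217089587653905932 < 1180591620717411303424? YES
  n = 915: C(915, 9) = 1190931166636537885130; 1190931166636537885130 < 1180591620717411303424? NO
  n = 916: C(916, 9) = 1202748565202942340440; 1202748565202942340440 < 1180591620717411303424? NO
The largest n with C(n, 9) < 1180591620717411303424 is n = 914 (where E[X] = 294804272396913476483/295147905179352825856 ≈ 0.999). Hence R_4(9) > 914, i.e. R_4(9) ≥ 915.

Largest n = 914; hence R_4(9) > 914.


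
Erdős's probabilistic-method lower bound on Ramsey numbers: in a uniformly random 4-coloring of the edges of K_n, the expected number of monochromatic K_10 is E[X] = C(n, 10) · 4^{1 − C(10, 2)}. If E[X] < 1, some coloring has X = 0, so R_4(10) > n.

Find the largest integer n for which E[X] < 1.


We need C(n, 10) · 4^{1 − 45} < 1, i.e. C(n, 10) < 4^{45 − 1} = 309485009821345068724781056.
Check values of n near the boundary:
  n = 2022: C(2022, 10) = 307870445231474093395937796; 307870445231474093395937796 < 309485009821345068724781056? YES
  n = 2023: C(2023, 10) = 309399856285778485315440716; 309399856285778485315440716 < 309485009821345068724781056? YES
  n = 2024: C(2024, 10) = 310936101848269937576192656; 310936101848269937576192656 < 309485009821345068724781056? NO
The largest n with C(n, 10) < 309485009821345068724781056 is n = 2023 (where E[X] = 77349964071444621328860179/77371252455336267181195264 ≈ 0.999725). Hence R_4(10) > 2023, i.e. R_4(10) ≥ 2024.

Largest n = 2023; hence R_4(10) > 2023.
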